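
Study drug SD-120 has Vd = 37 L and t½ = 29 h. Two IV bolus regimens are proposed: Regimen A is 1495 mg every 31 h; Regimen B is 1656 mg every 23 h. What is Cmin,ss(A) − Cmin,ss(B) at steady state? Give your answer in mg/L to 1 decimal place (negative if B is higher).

-24.3 mg/L

Regimen A: f = (1/2)^(31/29) ≈ 0.4767; Cmin,ss = (1495/37)·f/(1−f) ≈ 36.807 mg/L.
Regimen B: f = (1/2)^(23/29) ≈ 0.5771; Cmin,ss = (1656/37)·f/(1−f) ≈ 61.076 mg/L.
Difference ≈ 36.807 − 61.076 ≈ -24.269 mg/L.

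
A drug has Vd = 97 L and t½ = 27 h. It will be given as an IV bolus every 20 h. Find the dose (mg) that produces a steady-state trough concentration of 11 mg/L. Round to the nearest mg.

τ/t½ = 20/27 ≈ 0.74074, so f = (1/2)^(20/27) ≈ 0.598432.
Cmin,ss = (D/Vd)·f/(1−f), so D = Cmin,ss·Vd·(1−f)/f.
D = 11 × 97 × (1−f)/f ≈ 11 × 97 × 0.67103 ≈ 715.99 mg.

716 mg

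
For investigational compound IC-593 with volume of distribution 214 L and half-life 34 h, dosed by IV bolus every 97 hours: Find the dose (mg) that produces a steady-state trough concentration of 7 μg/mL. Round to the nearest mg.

9325 mg

τ/t½ = 97/34 ≈ 2.8529, so f = (1/2)^(97/34) ≈ 0.138414.
Cmin,ss = (D/Vd)·f/(1−f), so D = Cmin,ss·Vd·(1−f)/f.
D = 7 × 214 × (1−f)/f ≈ 7 × 214 × 6.22470 ≈ 9324.60 mg.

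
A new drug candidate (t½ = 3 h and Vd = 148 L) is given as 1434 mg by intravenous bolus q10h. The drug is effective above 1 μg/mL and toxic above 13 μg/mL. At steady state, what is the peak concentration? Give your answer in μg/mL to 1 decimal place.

10.8 μg/mL

k = ln2/t½ = ln2/3 ≈ 0.231049 h⁻¹; fraction remaining f = e^(−kτ) = e^(−0.231049×10) ≈ 0.0992.
At steady state, accumulation factor R = 1/(1 − e^(−kτ)) ≈ 1.1101.
Each bolus raises the concentration by D/Vd = 1434/148 ≈ 9.689 μg/mL.
Steady-state peak Cmax,ss = C₀·R ≈ 9.689 × 1.1101 ≈ 10.756 μg/mL.
Peak 10.8 μg/mL vs MTC 13 μg/mL: below toxic threshold.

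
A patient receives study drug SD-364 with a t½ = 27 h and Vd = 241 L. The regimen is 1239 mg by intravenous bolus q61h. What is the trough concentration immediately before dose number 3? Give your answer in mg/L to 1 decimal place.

1.3 mg/L

f = (1/2)^(τ/t½) = (1/2)^(61/27) ≈ 0.2089.
C₀ = D/Vd = 1239/241 ≈ 5.141 mg/L.
Before the 3rd dose, 2 doses have been given. Superposition: Cmin = C₀·(f + f²).
≈ 5.141 × (0.2089 + 0.0436) ≈ 5.141 × 0.2525 ≈ 1.298 mg/L.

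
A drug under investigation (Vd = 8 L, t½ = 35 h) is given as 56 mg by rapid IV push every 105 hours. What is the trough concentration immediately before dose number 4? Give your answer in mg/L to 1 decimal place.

f = (1/2)^(τ/t½) = (1/2)^(105/35) ≈ 0.1250.
C₀ = D/Vd = 56/8 ≈ 7.000 mg/L.
Before the 4th dose, 3 doses have been given. Superposition: Cmin = C₀·(f + f² + … + f^3).
≈ 7.000 × (0.1250 + 0.0156 + 0.0020) ≈ 7.000 × 0.1426 ≈ 0.998 mg/L.

1.0 mg/L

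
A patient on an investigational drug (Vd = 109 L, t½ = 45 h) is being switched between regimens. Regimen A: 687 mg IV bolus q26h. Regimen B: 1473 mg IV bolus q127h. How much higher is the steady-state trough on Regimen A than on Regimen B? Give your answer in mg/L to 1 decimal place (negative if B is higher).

Regimen A: f = (1/2)^(26/45) ≈ 0.6700; Cmin,ss = (687/109)·f/(1−f) ≈ 12.796 mg/L.
Regimen B: f = (1/2)^(127/45) ≈ 0.1414; Cmin,ss = (1473/109)·f/(1−f) ≈ 2.226 mg/L.
Difference ≈ 12.796 − 2.226 ≈ 10.570 mg/L.

10.6 mg/L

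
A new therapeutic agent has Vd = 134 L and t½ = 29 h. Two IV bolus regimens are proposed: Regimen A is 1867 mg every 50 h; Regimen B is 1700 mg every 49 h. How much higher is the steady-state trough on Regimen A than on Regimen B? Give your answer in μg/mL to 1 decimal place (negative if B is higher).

0.3 μg/mL

Regimen A: f = (1/2)^(50/29) ≈ 0.3027; Cmin,ss = (1867/134)·f/(1−f) ≈ 6.048 μg/mL.
Regimen B: f = (1/2)^(49/29) ≈ 0.3100; Cmin,ss = (1700/134)·f/(1−f) ≈ 5.700 μg/mL.
Difference ≈ 6.048 − 5.700 ≈ 0.348 μg/mL.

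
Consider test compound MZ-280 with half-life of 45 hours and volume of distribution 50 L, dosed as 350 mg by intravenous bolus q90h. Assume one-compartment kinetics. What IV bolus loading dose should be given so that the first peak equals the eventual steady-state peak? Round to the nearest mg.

f = (1/2)^(90/45) ≈ 0.250000; accumulation ratio R = 1/(1−f) ≈ 1.33333.
Loading dose to hit Cmax,ss on first dose: D_load = D_maint·R ≈ 350 × 1.33333 ≈ 466.67 mg.

467 mg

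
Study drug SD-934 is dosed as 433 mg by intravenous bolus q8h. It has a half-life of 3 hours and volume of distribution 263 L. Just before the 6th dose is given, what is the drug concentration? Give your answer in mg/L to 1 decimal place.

0.3 mg/L

f = (1/2)^(τ/t½) = (1/2)^(8/3) ≈ 0.1575.
C₀ = D/Vd = 433/263 ≈ 1.646 mg/L.
Before the 6th dose, 5 doses have been given. Superposition: Cmin = C₀·(f + f² + … + f^5).
≈ 1.646 × (0.1575 + 0.0248 + 0.0039 + 0.0006 + 0.0001) ≈ 1.646 × 0.1869 ≈ 0.308 mg/L.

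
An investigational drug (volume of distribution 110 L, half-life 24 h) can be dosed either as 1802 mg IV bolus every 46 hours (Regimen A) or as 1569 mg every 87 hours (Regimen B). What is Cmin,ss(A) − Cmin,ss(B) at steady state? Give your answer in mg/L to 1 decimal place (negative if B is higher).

4.6 mg/L

Regimen A: f = (1/2)^(46/24) ≈ 0.2649; Cmin,ss = (1802/110)·f/(1−f) ≈ 5.903 mg/L.
Regimen B: f = (1/2)^(87/24) ≈ 0.0811; Cmin,ss = (1569/110)·f/(1−f) ≈ 1.259 mg/L.
Difference ≈ 5.903 − 1.259 ≈ 4.644 mg/L.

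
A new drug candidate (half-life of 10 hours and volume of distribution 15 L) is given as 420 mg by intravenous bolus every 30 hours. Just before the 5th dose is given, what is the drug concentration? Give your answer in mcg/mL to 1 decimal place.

f = (1/2)^(τ/t½) = (1/2)^(30/10) ≈ 0.1250.
C₀ = D/Vd = 420/15 ≈ 28.000 mcg/mL.
Before the 5th dose, 4 doses have been given. Superposition: Cmin = C₀·(f + f² + … + f^4).
≈ 28.000 × (0.1250 + 0.0156 + 0.0020 + 0.0002) ≈ 28.000 × 0.1428 ≈ 3.998 mcg/mL.

4.0 mcg/mL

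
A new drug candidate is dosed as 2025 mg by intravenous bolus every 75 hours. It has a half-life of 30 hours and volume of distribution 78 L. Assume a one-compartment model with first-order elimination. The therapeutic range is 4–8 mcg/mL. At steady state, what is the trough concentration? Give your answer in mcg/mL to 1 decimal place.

5.6 mcg/mL

τ/t½ = 75/30 ≈ 2.5, so fraction remaining f = (1/2)^(75/30) ≈ 0.1768.
Single-dose peak C₀ = D/Vd = 2025/78 ≈ 25.962 mcg/mL.
Steady-state trough Cmin,ss = C₀·f/(1−f) ≈ 25.962 × 0.1768/0.8232 ≈ 5.576 mcg/mL.
Trough 5.6 mcg/mL vs MEC 4 mcg/mL: adequate.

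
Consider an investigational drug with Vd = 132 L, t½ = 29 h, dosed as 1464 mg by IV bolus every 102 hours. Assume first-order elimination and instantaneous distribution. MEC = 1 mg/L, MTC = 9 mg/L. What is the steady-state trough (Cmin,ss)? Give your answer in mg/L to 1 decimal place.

Over one 102-h interval, 102/29 ≈ 3.5172 half-lives elapse, leaving f ≈ 0.0873 of each dose.
Single-dose peak C₀ = D/Vd = 1464/132 ≈ 11.091 mg/L.
Steady-state trough Cmin,ss = C₀·f/(1−f) ≈ 11.091 × 0.0873/0.9127 ≈ 1.061 mg/L.
Trough 1.1 mg/L vs MEC 1 mg/L: adequate.

1.1 mg/L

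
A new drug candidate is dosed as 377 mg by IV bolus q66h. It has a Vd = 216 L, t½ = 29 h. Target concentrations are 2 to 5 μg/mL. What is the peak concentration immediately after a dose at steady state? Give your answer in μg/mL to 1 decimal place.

2.2 μg/mL

k = ln2/t½ = ln2/29 ≈ 0.023902 h⁻¹; fraction remaining f = e^(−kτ) = e^(−0.023902×66) ≈ 0.2065.
Accumulation ratio R = 1/(1 − f) ≈ 1/0.7935 ≈ 1.2602.
Single-dose peak C₀ = D/Vd = 377/216 ≈ 1.745 μg/mL.
Steady-state peak Cmax,ss = C₀·R ≈ 1.745 × 1.2602 ≈ 2.199 μg/mL.
Peak 2.2 μg/mL vs MTC 5 μg/mL: below toxic threshold.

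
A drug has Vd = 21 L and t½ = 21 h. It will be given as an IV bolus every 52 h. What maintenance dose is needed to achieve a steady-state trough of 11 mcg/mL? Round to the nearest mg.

τ/t½ = 52/21 ≈ 2.4762, so f = (1/2)^(52/21) ≈ 0.179718.
Cmin,ss = (D/Vd)·f/(1−f), so D = Cmin,ss·Vd·(1−f)/f.
D = 11 × 21 × (1−f)/f ≈ 11 × 21 × 4.56427 ≈ 1054.35 mg.

1054 mg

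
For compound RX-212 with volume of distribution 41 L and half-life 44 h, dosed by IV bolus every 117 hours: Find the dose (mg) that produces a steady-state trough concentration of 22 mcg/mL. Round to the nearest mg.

4795 mg

τ/t½ = 117/44 ≈ 2.6591, so f = (1/2)^(117/44) ≈ 0.158319.
Cmin,ss = (D/Vd)·f/(1−f), so D = Cmin,ss·Vd·(1−f)/f.
D = 22 × 41 × (1−f)/f ≈ 22 × 41 × 5.31636 ≈ 4795.36 mg.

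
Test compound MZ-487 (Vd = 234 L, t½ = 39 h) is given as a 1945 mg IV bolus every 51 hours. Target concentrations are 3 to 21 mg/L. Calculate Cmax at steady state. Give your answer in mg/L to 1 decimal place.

k = ln2/t½ = ln2/39 ≈ 0.017773 h⁻¹; fraction remaining f = e^(−kτ) = e^(−0.017773×51) ≈ 0.4040.
At steady state, accumulation factor R = 1/(1 − e^(−kτ)) ≈ 1.6779.
Each bolus raises the concentration by D/Vd = 1945/234 ≈ 8.312 mg/L.
Steady-state peak Cmax,ss = C₀·R ≈ 8.312 × 1.6779 ≈ 13.947 mg/L.
Peak 13.9 mg/L vs MTC 21 mg/L: below toxic threshold.

13.9 mg/L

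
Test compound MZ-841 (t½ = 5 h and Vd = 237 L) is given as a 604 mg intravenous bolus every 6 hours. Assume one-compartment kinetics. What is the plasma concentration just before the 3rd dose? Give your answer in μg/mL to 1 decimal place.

f = (1/2)^(τ/t½) = (1/2)^(6/5) ≈ 0.4353.
C₀ = D/Vd = 604/237 ≈ 2.549 μg/mL.
Before the 3rd dose, 2 doses have been given. Superposition: Cmin = C₀·(f + f²).
≈ 2.549 × (0.4353 + 0.1895) ≈ 2.549 × 0.6248 ≈ 1.593 μg/mL.

1.6 μg/mL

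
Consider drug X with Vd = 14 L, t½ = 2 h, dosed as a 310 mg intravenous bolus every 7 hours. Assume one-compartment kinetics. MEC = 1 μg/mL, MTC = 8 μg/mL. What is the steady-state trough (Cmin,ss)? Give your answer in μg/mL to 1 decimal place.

2.1 μg/mL

Over one 7-h interval, 7/2 ≈ 3.5 half-lives elapse, leaving f ≈ 0.0884 of each dose.
At steady state, accumulation factor R = 1/(1 − e^(−kτ)) ≈ 1.0970.
Each bolus raises the concentration by D/Vd = 310/14 ≈ 22.143 μg/mL.
Cmax,ss = C₀/(1 − f) ≈ 22.143/0.9116 ≈ 24.290 μg/mL.
One interval later, Cmin,ss = Cmax,ss·e^(−kτ) ≈ 24.290 × 0.0884 ≈ 2.147 μg/mL.
Trough 2.1 μg/mL vs MEC 1 μg/mL: adequate.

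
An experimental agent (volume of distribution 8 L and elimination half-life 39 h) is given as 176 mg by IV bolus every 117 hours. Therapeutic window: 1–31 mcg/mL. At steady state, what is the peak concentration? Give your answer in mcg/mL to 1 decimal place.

25.1 mcg/mL

The dosing interval is 3 half-lives, so f = 2^(−3) = 0.125.
At steady state, R = 1/(1 − 0.125) = 8/7.
Single-dose peak C₀ = D/Vd = 176/8 = 22 mcg/mL.
Steady-state peak Cmax,ss = C₀·R = 22 × 8/7 ≈ 25.143 mcg/mL.
Peak 25.1 mcg/mL vs MTC 31 mcg/mL: below toxic threshold.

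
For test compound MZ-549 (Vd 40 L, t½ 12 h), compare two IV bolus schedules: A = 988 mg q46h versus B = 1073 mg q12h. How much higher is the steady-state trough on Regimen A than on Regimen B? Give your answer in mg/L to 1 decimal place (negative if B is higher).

-25.0 mg/L

Regimen A: f = (1/2)^(46/12) ≈ 0.0702; Cmin,ss = (988/40)·f/(1−f) ≈ 1.865 mg/L.
Regimen B: f = (1/2)^(12/12) ≈ 0.5000; Cmin,ss = (1073/40)·f/(1−f) ≈ 26.825 mg/L.
Difference ≈ 1.865 − 26.825 ≈ -24.960 mg/L.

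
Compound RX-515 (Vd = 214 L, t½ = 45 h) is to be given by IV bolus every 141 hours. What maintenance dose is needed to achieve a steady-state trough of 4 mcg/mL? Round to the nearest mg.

6655 mg

τ/t½ = 141/45 ≈ 3.1333, so f = (1/2)^(141/45) ≈ 0.113965.
Cmin,ss = (D/Vd)·f/(1−f), so D = Cmin,ss·Vd·(1−f)/f.
D = 4 × 214 × (1−f)/f ≈ 4 × 214 × 7.77462 ≈ 6655.07 mg.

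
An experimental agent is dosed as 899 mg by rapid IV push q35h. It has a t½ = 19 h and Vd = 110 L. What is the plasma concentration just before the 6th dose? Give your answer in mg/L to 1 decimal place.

3.2 mg/L

f = (1/2)^(τ/t½) = (1/2)^(35/19) ≈ 0.2789.
C₀ = D/Vd = 899/110 ≈ 8.173 mg/L.
Before the 6th dose, 5 doses have been given. Superposition: Cmin = C₀·(f + f² + … + f^5).
≈ 8.173 × (0.2789 + 0.0778 + 0.0217 + 0.0061 + 0.0017) ≈ 8.173 × 0.3862 ≈ 3.156 mg/L.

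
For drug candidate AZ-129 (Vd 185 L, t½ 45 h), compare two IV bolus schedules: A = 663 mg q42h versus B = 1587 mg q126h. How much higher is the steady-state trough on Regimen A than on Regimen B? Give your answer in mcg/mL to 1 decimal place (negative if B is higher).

2.5 mcg/mL

Regimen A: f = (1/2)^(42/45) ≈ 0.5236; Cmin,ss = (663/185)·f/(1−f) ≈ 3.939 mcg/mL.
Regimen B: f = (1/2)^(126/45) ≈ 0.1436; Cmin,ss = (1587/185)·f/(1−f) ≈ 1.438 mcg/mL.
Difference ≈ 3.939 − 1.438 ≈ 2.501 mcg/mL.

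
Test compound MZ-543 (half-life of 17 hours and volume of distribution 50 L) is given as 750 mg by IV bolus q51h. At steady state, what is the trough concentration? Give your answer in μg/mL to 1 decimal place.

2.1 μg/mL

τ = 51 h = 3 half-lives, so f = (1/2)^3 = 0.125.
At steady state, R = 1/(1 − 0.125) = 8/7.
Single-dose peak C₀ = D/Vd = 750/50 = 15 μg/mL.
Steady-state peak Cmax,ss = C₀·R = 15 × 8/7 ≈ 17.143 μg/mL.
Steady-state trough Cmin,ss = Cmax,ss·f ≈ 17.143 × 0.125 ≈ 2.143 μg/mL.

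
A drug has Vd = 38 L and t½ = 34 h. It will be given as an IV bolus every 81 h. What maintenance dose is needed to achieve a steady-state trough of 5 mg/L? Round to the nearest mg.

τ/t½ = 81/34 ≈ 2.3824, so f = (1/2)^(81/34) ≈ 0.191796.
Cmin,ss = (D/Vd)·f/(1−f), so D = Cmin,ss·Vd·(1−f)/f.
D = 5 × 38 × (1−f)/f ≈ 5 × 38 × 4.21387 ≈ 800.64 mg.

801 mg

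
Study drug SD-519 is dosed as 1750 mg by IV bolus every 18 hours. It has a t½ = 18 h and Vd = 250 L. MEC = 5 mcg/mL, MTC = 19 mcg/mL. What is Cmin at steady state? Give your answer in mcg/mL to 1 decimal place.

The dosing interval is 1 half-life, so f = 2^(−1) = 0.5.
At steady state, R = 1/(1 − 0.5) = 2/1.
Single-dose peak C₀ = D/Vd = 1750/250 = 7 mcg/mL.
Steady-state peak Cmax,ss = C₀·R = 7 × 2/1 ≈ 14.000 mcg/mL.
Steady-state trough Cmin,ss = Cmax,ss·f ≈ 14.000 × 0.5 ≈ 7.000 mcg/mL.
Trough 7.0 mcg/mL vs MEC 5 mcg/mL: adequate.

7.0 mcg/mL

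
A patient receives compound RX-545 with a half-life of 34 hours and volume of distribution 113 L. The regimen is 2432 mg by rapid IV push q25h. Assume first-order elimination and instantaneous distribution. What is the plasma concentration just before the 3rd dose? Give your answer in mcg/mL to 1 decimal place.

f = (1/2)^(τ/t½) = (1/2)^(25/34) ≈ 0.6007.
C₀ = D/Vd = 2432/113 ≈ 21.522 mcg/mL.
Before the 3rd dose, 2 doses have been given. Superposition: Cmin = C₀·(f + f²).
≈ 21.522 × (0.6007 + 0.3608) ≈ 21.522 × 0.9615 ≈ 20.693 mcg/mL.

20.7 mcg/mL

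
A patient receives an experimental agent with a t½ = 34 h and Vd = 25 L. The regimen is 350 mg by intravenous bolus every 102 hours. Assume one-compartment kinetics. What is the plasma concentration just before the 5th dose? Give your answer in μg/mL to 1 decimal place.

2.0 μg/mL

f = (1/2)^(τ/t½) = (1/2)^(102/34) ≈ 0.1250.
C₀ = D/Vd = 350/25 ≈ 14.000 μg/mL.
Before the 5th dose, 4 doses have been given. Superposition: Cmin = C₀·(f + f² + … + f^4).
≈ 14.000 × (0.1250 + 0.0156 + 0.0020 + 0.0002) ≈ 14.000 × 0.1428 ≈ 1.999 μg/mL.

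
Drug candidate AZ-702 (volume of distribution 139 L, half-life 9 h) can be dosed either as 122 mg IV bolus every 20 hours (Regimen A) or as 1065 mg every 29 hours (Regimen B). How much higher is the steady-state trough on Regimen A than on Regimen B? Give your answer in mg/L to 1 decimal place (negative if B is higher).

Regimen A: f = (1/2)^(20/9) ≈ 0.2143; Cmin,ss = (122/139)·f/(1−f) ≈ 0.239 mg/L.
Regimen B: f = (1/2)^(29/9) ≈ 0.1072; Cmin,ss = (1065/139)·f/(1−f) ≈ 0.920 mg/L.
Difference ≈ 0.239 − 0.920 ≈ -0.681 mg/L.

-0.7 mg/L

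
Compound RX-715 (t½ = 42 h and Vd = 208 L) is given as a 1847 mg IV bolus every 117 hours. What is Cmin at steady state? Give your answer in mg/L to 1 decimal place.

τ/t½ = 117/42 ≈ 2.7857, so fraction remaining f = (1/2)^(117/42) ≈ 0.1450.
At steady state, accumulation factor R = 1/(1 − e^(−kτ)) ≈ 1.1696.
Each bolus raises the concentration by D/Vd = 1847/208 ≈ 8.880 mg/L.
Steady-state peak Cmax,ss = C₀·R ≈ 8.880 × 1.1696 ≈ 10.386 mg/L.
One interval later, Cmin,ss = Cmax,ss·e^(−kτ) ≈ 10.386 × 0.1450 ≈ 1.506 mg/L.

1.5 mg/L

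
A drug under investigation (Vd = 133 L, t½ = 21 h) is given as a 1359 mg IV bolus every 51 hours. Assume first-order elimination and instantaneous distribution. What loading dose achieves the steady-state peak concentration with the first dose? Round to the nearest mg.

1669 mg

f = (1/2)^(51/21) ≈ 0.185749; accumulation ratio R = 1/(1−f) ≈ 1.22812.
Loading dose to hit Cmax,ss on first dose: D_load = D_maint·R ≈ 1359 × 1.22812 ≈ 1669.02 mg.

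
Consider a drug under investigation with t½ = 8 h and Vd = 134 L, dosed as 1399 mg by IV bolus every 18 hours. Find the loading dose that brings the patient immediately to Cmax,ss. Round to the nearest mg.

1771 mg

f = (1/2)^(18/8) ≈ 0.210224; accumulation ratio R = 1/(1−f) ≈ 1.26618.
Loading dose to hit Cmax,ss on first dose: D_load = D_maint·R ≈ 1399 × 1.26618 ≈ 1771.39 mg.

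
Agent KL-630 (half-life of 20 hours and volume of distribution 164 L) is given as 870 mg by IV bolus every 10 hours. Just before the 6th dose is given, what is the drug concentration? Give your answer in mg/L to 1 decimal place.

10.5 mg/L

f = (1/2)^(τ/t½) = (1/2)^(10/20) ≈ 0.7071.
C₀ = D/Vd = 870/164 ≈ 5.305 mg/L.
Before the 6th dose, 5 doses have been given. Superposition: Cmin = C₀·(f + f² + … + f^5).
≈ 5.305 × (0.7071 + 0.5000 + 0.3535 + 0.2500 + 0.1768) ≈ 5.305 × 1.9874 ≈ 10.543 mg/L.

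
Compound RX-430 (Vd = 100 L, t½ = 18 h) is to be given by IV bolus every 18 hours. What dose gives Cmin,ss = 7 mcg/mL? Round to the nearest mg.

τ/t½ = 18/18 ≈ 1, so f = (1/2)^(18/18) ≈ 0.500000.
Cmin,ss = (D/Vd)·f/(1−f), so D = Cmin,ss·Vd·(1−f)/f.
D = 7 × 100 × (1−f)/f ≈ 7 × 100 × 1.00000 ≈ 700.00 mg.

700 mg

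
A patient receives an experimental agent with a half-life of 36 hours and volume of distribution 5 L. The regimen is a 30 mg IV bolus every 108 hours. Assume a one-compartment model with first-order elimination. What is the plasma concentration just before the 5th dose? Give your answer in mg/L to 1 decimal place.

f = (1/2)^(τ/t½) = (1/2)^(108/36) ≈ 0.1250.
C₀ = D/Vd = 30/5 ≈ 6.000 mg/L.
Before the 5th dose, 4 doses have been given. Superposition: Cmin = C₀·(f + f² + … + f^4).
≈ 6.000 × (0.1250 + 0.0156 + 0.0020 + 0.0002) ≈ 6.000 × 0.1428 ≈ 0.857 mg/L.

0.9 mg/L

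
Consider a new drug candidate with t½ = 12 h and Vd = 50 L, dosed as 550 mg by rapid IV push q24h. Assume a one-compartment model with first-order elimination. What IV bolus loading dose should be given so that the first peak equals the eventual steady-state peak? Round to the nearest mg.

733 mg

f = (1/2)^(24/12) ≈ 0.250000; accumulation ratio R = 1/(1−f) ≈ 1.33333.
Loading dose to hit Cmax,ss on first dose: D_load = D_maint·R ≈ 550 × 1.33333 ≈ 733.33 mg.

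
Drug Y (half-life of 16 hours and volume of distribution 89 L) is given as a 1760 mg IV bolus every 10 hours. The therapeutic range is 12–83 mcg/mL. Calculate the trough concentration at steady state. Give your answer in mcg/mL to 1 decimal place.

τ/t½ = 10/16 ≈ 0.625, so fraction remaining f = (1/2)^(10/16) ≈ 0.6484.
Accumulation ratio R = 1/(1 − f) ≈ 1/0.3516 ≈ 2.8441.
Single-dose peak C₀ = D/Vd = 1760/89 ≈ 19.775 mcg/mL.
Cmax,ss = C₀/(1 − f) ≈ 19.775/0.3516 ≈ 56.243 mcg/mL.
One interval later, Cmin,ss = Cmax,ss·e^(−kτ) ≈ 56.243 × 0.6484 ≈ 36.468 mcg/mL.
Trough 36.5 mcg/mL vs MEC 12 mcg/mL: adequate.

36.5 mcg/mL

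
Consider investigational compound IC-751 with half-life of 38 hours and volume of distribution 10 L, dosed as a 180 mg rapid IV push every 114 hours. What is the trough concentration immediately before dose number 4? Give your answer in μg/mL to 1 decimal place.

f = (1/2)^(τ/t½) = (1/2)^(114/38) ≈ 0.1250.
C₀ = D/Vd = 180/10 ≈ 18.000 μg/mL.
Before the 4th dose, 3 doses have been given. Superposition: Cmin = C₀·(f + f² + … + f^3).
≈ 18.000 × (0.1250 + 0.0156 + 0.0020) ≈ 18.000 × 0.1426 ≈ 2.567 μg/mL.

2.6 μg/mL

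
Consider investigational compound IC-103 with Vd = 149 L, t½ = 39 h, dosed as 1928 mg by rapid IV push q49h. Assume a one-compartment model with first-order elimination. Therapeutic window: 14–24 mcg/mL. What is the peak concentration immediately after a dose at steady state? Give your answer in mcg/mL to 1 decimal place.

k = ln2/t½ = ln2/39 ≈ 0.017773 h⁻¹; fraction remaining f = e^(−kτ) = e^(−0.017773×49) ≈ 0.4186.
Accumulation ratio R = 1/(1 − f) ≈ 1/0.5814 ≈ 1.7200.
Single-dose peak C₀ = D/Vd = 1928/149 ≈ 12.940 mcg/mL.
Steady-state peak Cmax,ss = C₀·R ≈ 12.940 × 1.7200 ≈ 22.257 mcg/mL.
Peak 22.3 mcg/mL vs MTC 24 mcg/mL: below toxic threshold.

22.3 mcg/mL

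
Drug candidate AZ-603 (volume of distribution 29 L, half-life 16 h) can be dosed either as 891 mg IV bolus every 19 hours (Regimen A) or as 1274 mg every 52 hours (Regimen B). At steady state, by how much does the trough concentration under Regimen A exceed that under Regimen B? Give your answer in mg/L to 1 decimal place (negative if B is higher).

Regimen A: f = (1/2)^(19/16) ≈ 0.4391; Cmin,ss = (891/29)·f/(1−f) ≈ 24.052 mg/L.
Regimen B: f = (1/2)^(52/16) ≈ 0.1051; Cmin,ss = (1274/29)·f/(1−f) ≈ 5.159 mg/L.
Difference ≈ 24.052 − 5.159 ≈ 18.893 mg/L.

18.9 mg/L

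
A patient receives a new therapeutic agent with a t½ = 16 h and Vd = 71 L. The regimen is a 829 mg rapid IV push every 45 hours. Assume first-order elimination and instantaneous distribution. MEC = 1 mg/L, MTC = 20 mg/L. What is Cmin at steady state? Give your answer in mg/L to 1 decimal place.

Over one 45-h interval, 45/16 ≈ 2.8125 half-lives elapse, leaving f ≈ 0.1423 of each dose.
Accumulation ratio R = 1/(1 − f) ≈ 1/0.8577 ≈ 1.1659.
Each bolus raises the concentration by D/Vd = 829/71 ≈ 11.676 mg/L.
Cmax,ss = C₀/(1 − f) ≈ 11.676/0.8577 ≈ 13.613 mg/L.
One interval later, Cmin,ss = Cmax,ss·e^(−kτ) ≈ 13.613 × 0.1423 ≈ 1.937 mg/L.
Trough 1.9 mg/L vs MEC 1 mg/L: adequate.

1.9 mg/L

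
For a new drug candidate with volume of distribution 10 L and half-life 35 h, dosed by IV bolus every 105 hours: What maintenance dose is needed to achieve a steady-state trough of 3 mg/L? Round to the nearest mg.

210 mg

τ/t½ = 105/35 ≈ 3, so f = (1/2)^(105/35) ≈ 0.125000.
Cmin,ss = (D/Vd)·f/(1−f), so D = Cmin,ss·Vd·(1−f)/f.
D = 3 × 10 × (1−f)/f ≈ 3 × 10 × 7.00000 ≈ 210.00 mg.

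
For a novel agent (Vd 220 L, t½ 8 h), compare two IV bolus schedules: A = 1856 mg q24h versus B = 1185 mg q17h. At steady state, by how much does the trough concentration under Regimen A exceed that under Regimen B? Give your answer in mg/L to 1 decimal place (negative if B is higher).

-0.4 mg/L

Regimen A: f = (1/2)^(24/8) ≈ 0.1250; Cmin,ss = (1856/220)·f/(1−f) ≈ 1.205 mg/L.
Regimen B: f = (1/2)^(17/8) ≈ 0.2293; Cmin,ss = (1185/220)·f/(1−f) ≈ 1.603 mg/L.
Difference ≈ 1.205 − 1.603 ≈ -0.398 mg/L.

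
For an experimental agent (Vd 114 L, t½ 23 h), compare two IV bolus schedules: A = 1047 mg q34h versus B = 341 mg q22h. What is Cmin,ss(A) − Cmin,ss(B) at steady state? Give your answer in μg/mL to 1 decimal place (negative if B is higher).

2.0 μg/mL

Regimen A: f = (1/2)^(34/23) ≈ 0.3589; Cmin,ss = (1047/114)·f/(1−f) ≈ 5.141 μg/mL.
Regimen B: f = (1/2)^(22/23) ≈ 0.5153; Cmin,ss = (341/114)·f/(1−f) ≈ 3.180 μg/mL.
Difference ≈ 5.141 − 3.180 ≈ 1.961 μg/mL.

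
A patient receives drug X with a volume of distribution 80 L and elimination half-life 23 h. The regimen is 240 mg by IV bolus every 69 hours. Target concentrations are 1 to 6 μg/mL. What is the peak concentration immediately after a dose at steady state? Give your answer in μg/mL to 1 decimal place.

3.4 μg/mL

The dosing interval is 3 half-lives, so f = 2^(−3) = 0.125.
Accumulation ratio R = 1/(1 − f) = 1/0.875 = 8/7.
Single-dose peak C₀ = D/Vd = 240/80 = 3 μg/mL.
Steady-state peak Cmax,ss = C₀·R = 3 × 8/7 ≈ 3.429 μg/mL.
Peak 3.4 μg/mL vs MTC 6 μg/mL: below toxic threshold.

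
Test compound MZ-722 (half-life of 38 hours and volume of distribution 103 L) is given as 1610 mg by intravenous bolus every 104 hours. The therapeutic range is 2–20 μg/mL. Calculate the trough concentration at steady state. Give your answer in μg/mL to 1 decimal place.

2.8 μg/mL

k = ln2/t½ = ln2/38 ≈ 0.018241 h⁻¹; fraction remaining f = e^(−kτ) = e^(−0.018241×104) ≈ 0.1500.
At steady state, accumulation factor R = 1/(1 − e^(−kτ)) ≈ 1.1765.
Each bolus raises the concentration by D/Vd = 1610/103 ≈ 15.631 μg/mL.
Cmax,ss = C₀/(1 − f) ≈ 15.631/0.8500 ≈ 18.389 μg/mL.
One interval later, Cmin,ss = Cmax,ss·e^(−kτ) ≈ 18.389 × 0.1500 ≈ 2.758 μg/mL.
Trough 2.8 μg/mL vs MEC 2 μg/mL: adequate.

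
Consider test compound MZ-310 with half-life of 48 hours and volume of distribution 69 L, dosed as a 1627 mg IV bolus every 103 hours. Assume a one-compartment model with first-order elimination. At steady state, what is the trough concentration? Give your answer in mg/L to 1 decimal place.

k = ln2/t½ = ln2/48 ≈ 0.014441 h⁻¹; fraction remaining f = e^(−kτ) = e^(−0.014441×103) ≈ 0.2260.
Accumulation ratio R = 1/(1 − f) ≈ 1/0.7740 ≈ 1.2920.
Single-dose peak C₀ = D/Vd = 1627/69 ≈ 23.580 mg/L.
Steady-state peak Cmax,ss = C₀·R ≈ 23.580 × 1.2920 ≈ 30.465 mg/L.
Steady-state trough Cmin,ss = Cmax,ss·f ≈ 30.465 × 0.2260 ≈ 6.885 mg/L.

6.9 mg/L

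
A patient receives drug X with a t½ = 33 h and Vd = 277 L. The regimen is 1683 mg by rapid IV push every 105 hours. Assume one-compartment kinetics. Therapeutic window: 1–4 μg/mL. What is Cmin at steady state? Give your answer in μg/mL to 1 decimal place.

0.8 μg/mL

k = ln2/t½ = ln2/33 ≈ 0.021004 h⁻¹; fraction remaining f = e^(−kτ) = e^(−0.021004×105) ≈ 0.1102.
Accumulation ratio R = 1/(1 − f) ≈ 1/0.8898 ≈ 1.1238.
Each bolus raises the concentration by D/Vd = 1683/277 ≈ 6.076 μg/mL.
Cmax,ss = C₀/(1 − f) ≈ 6.076/0.8898 ≈ 6.829 μg/mL.
One interval later, Cmin,ss = Cmax,ss·e^(−kτ) ≈ 6.829 × 0.1102 ≈ 0.753 μg/mL.
Trough 0.8 μg/mL vs MEC 1 μg/mL: subtherapeutic.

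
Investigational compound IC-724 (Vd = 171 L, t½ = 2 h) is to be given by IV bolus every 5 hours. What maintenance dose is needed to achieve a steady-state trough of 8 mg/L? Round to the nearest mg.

τ/t½ = 5/2 ≈ 2.5, so f = (1/2)^(5/2) ≈ 0.176777.
Cmin,ss = (D/Vd)·f/(1−f), so D = Cmin,ss·Vd·(1−f)/f.
D = 8 × 171 × (1−f)/f ≈ 8 × 171 × 4.65684 ≈ 6370.56 mg.

6371 mg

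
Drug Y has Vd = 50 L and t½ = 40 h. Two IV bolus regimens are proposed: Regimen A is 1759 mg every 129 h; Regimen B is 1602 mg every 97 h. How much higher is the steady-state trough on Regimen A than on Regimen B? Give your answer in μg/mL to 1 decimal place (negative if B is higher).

Regimen A: f = (1/2)^(129/40) ≈ 0.1069; Cmin,ss = (1759/50)·f/(1−f) ≈ 4.211 μg/mL.
Regimen B: f = (1/2)^(97/40) ≈ 0.1862; Cmin,ss = (1602/50)·f/(1−f) ≈ 7.331 μg/mL.
Difference ≈ 4.211 − 7.331 ≈ -3.120 μg/mL.

-3.1 μg/mL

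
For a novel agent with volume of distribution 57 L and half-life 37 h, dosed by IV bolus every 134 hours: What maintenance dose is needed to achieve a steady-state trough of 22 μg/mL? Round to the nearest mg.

τ/t½ = 134/37 ≈ 3.6216, so f = (1/2)^(134/37) ≈ 0.081242.
Cmin,ss = (D/Vd)·f/(1−f), so D = Cmin,ss·Vd·(1−f)/f.
D = 22 × 57 × (1−f)/f ≈ 22 × 57 × 11.30890 ≈ 14181.36 mg.

14181 mg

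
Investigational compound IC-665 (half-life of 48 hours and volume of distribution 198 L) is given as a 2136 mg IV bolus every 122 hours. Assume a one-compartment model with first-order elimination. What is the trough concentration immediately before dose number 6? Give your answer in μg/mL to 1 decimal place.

2.2 μg/mL

f = (1/2)^(τ/t½) = (1/2)^(122/48) ≈ 0.1717.
C₀ = D/Vd = 2136/198 ≈ 10.788 μg/mL.
Before the 6th dose, 5 doses have been given. Superposition: Cmin = C₀·(f + f² + … + f^5).
≈ 10.788 × (0.1717 + 0.0295 + 0.0051 + 0.0009 + 0.0001) ≈ 10.788 × 0.2073 ≈ 2.236 μg/mL.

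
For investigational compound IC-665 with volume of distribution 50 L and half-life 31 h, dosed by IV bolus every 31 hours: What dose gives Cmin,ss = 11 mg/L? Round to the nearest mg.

550 mg

τ/t½ = 31/31 ≈ 1, so f = (1/2)^(31/31) ≈ 0.500000.
Cmin,ss = (D/Vd)·f/(1−f), so D = Cmin,ss·Vd·(1−f)/f.
D = 11 × 50 × (1−f)/f ≈ 11 × 50 × 1.00000 ≈ 550.00 mg.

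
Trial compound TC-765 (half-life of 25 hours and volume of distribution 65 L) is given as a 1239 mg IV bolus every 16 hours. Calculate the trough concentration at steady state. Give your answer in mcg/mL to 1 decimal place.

34.1 mcg/mL

τ/t½ = 16/25 ≈ 0.64, so fraction remaining f = (1/2)^(16/25) ≈ 0.6417.
Single-dose peak C₀ = D/Vd = 1239/65 ≈ 19.062 mcg/mL.
Steady-state trough Cmin,ss = C₀·f/(1−f) ≈ 19.062 × 0.6417/0.3583 ≈ 34.139 mcg/mL.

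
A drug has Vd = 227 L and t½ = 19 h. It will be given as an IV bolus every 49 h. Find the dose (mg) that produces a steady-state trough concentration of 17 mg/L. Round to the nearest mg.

τ/t½ = 49/19 ≈ 2.5789, so f = (1/2)^(49/19) ≈ 0.167363.
Cmin,ss = (D/Vd)·f/(1−f), so D = Cmin,ss·Vd·(1−f)/f.
D = 17 × 227 × (1−f)/f ≈ 17 × 227 × 4.97504 ≈ 19198.68 mg.

19199 mg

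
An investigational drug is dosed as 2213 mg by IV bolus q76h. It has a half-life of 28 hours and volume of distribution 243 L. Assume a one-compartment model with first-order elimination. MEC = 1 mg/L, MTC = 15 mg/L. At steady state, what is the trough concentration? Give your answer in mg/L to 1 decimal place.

1.6 mg/L

τ/t½ = 76/28 ≈ 2.7143, so fraction remaining f = (1/2)^(76/28) ≈ 0.1524.
Accumulation ratio R = 1/(1 − f) ≈ 1/0.8476 ≈ 1.1798.
Each bolus raises the concentration by D/Vd = 2213/243 ≈ 9.107 mg/L.
Cmax,ss = C₀/(1 − f) ≈ 9.107/0.8476 ≈ 10.744 mg/L.
One interval later, Cmin,ss = Cmax,ss·e^(−kτ) ≈ 10.744 × 0.1524 ≈ 1.637 mg/L.
Trough 1.6 mg/L vs MEC 1 mg/L: adequate.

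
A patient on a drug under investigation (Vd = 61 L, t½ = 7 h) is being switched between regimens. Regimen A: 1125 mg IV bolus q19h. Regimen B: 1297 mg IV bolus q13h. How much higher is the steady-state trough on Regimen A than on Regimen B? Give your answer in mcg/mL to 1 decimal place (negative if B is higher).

Regimen A: f = (1/2)^(19/7) ≈ 0.1524; Cmin,ss = (1125/61)·f/(1−f) ≈ 3.316 mcg/mL.
Regimen B: f = (1/2)^(13/7) ≈ 0.2760; Cmin,ss = (1297/61)·f/(1−f) ≈ 8.106 mcg/mL.
Difference ≈ 3.316 − 8.106 ≈ -4.790 mcg/mL.

-4.8 mcg/mL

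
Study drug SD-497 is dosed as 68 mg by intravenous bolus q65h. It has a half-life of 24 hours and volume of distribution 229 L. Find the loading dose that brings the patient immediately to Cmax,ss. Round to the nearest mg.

80 mg

f = (1/2)^(65/24) ≈ 0.153007; accumulation ratio R = 1/(1−f) ≈ 1.18065.
Loading dose to hit Cmax,ss on first dose: D_load = D_maint·R ≈ 68 × 1.18065 ≈ 80.28 mg.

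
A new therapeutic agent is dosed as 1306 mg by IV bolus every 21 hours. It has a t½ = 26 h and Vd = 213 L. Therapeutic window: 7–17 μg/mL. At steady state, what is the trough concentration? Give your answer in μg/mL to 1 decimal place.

8.2 μg/mL

τ/t½ = 21/26 ≈ 0.80769, so fraction remaining f = (1/2)^(21/26) ≈ 0.5713.
Single-dose peak C₀ = D/Vd = 1306/213 ≈ 6.131 μg/mL.
Steady-state trough Cmin,ss = C₀·f/(1−f) ≈ 6.131 × 0.5713/0.4287 ≈ 8.170 μg/mL.
Trough 8.2 μg/mL vs MEC 7 μg/mL: adequate.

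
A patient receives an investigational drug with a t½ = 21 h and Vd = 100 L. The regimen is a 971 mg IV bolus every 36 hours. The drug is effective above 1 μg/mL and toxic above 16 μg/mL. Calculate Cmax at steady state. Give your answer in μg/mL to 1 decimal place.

Over one 36-h interval, 36/21 ≈ 1.7143 half-lives elapse, leaving f ≈ 0.3048 of each dose.
At steady state, accumulation factor R = 1/(1 − e^(−kτ)) ≈ 1.4384.
Single-dose peak C₀ = D/Vd = 971/100 ≈ 9.710 μg/mL.
Cmax,ss = C₀/(1 − f) ≈ 9.710/0.6952 ≈ 13.967 μg/mL.
Peak 14.0 μg/mL vs MTC 16 μg/mL: below toxic threshold.

14.0 μg/mL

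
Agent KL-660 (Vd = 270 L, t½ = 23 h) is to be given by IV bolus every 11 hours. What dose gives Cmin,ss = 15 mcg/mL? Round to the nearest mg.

1592 mg

τ/t½ = 11/23 ≈ 0.47826, so f = (1/2)^(11/23) ≈ 0.717842.
Cmin,ss = (D/Vd)·f/(1−f), so D = Cmin,ss·Vd·(1−f)/f.
D = 15 × 270 × (1−f)/f ≈ 15 × 270 × 0.39306 ≈ 1591.89 mg.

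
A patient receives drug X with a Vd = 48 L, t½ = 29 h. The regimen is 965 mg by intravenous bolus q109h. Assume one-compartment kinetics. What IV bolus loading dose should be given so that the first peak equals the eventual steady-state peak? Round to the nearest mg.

1042 mg

f = (1/2)^(109/29) ≈ 0.073883; accumulation ratio R = 1/(1−f) ≈ 1.07978.
Loading dose to hit Cmax,ss on first dose: D_load = D_maint·R ≈ 965 × 1.07978 ≈ 1041.99 mg.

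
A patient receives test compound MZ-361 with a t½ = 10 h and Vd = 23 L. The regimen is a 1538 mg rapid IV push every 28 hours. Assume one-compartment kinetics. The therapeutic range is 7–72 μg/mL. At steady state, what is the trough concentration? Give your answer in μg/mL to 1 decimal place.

k = ln2/t½ = ln2/10 ≈ 0.069315 h⁻¹; fraction remaining f = e^(−kτ) = e^(−0.069315×28) ≈ 0.1436.
Accumulation ratio R = 1/(1 − f) ≈ 1/0.8564 ≈ 1.1677.
Single-dose peak C₀ = D/Vd = 1538/23 ≈ 66.870 μg/mL.
Steady-state peak Cmax,ss = C₀·R ≈ 66.870 × 1.1677 ≈ 78.084 μg/mL.
One interval later, Cmin,ss = Cmax,ss·e^(−kτ) ≈ 78.084 × 0.1436 ≈ 11.213 μg/mL.
Trough 11.2 μg/mL vs MEC 7 μg/mL: adequate.

11.2 μg/mL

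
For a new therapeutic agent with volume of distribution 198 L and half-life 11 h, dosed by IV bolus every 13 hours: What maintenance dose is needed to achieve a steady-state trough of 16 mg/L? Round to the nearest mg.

τ/t½ = 13/11 ≈ 1.1818, so f = (1/2)^(13/11) ≈ 0.440796.
Cmin,ss = (D/Vd)·f/(1−f), so D = Cmin,ss·Vd·(1−f)/f.
D = 16 × 198 × (1−f)/f ≈ 16 × 198 × 1.26862 ≈ 4018.99 mg.

4019 mg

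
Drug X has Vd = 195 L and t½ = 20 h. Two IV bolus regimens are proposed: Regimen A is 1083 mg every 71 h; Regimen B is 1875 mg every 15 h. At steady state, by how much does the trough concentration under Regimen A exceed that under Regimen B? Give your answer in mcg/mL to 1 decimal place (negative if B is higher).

-13.6 mcg/mL

Regimen A: f = (1/2)^(71/20) ≈ 0.0854; Cmin,ss = (1083/195)·f/(1−f) ≈ 0.519 mcg/mL.
Regimen B: f = (1/2)^(15/20) ≈ 0.5946; Cmin,ss = (1875/195)·f/(1−f) ≈ 14.103 mcg/mL.
Difference ≈ 0.519 − 14.103 ≈ -13.584 mcg/mL.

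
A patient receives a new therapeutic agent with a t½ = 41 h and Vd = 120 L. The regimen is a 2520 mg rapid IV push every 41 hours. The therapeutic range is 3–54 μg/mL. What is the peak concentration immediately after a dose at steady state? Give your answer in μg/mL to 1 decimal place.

42.0 μg/mL

The dosing interval is 1 half-life, so f = 2^(−1) = 0.5.
Accumulation ratio R = 1/(1 − f) = 1/0.5 = 2/1.
Single-dose peak C₀ = D/Vd = 2520/120 = 21 μg/mL.
Steady-state peak Cmax,ss = C₀·R = 21 × 2/1 ≈ 42.000 μg/mL.
Peak 42.0 μg/mL vs MTC 54 μg/mL: below toxic threshold.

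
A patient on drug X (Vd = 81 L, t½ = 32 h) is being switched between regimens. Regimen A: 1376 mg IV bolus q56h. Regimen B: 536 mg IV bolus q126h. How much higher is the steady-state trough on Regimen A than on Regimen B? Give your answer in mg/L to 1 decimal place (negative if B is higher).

6.7 mg/L

Regimen A: f = (1/2)^(56/32) ≈ 0.2973; Cmin,ss = (1376/81)·f/(1−f) ≈ 7.187 mg/L.
Regimen B: f = (1/2)^(126/32) ≈ 0.0653; Cmin,ss = (536/81)·f/(1−f) ≈ 0.462 mg/L.
Difference ≈ 7.187 − 0.462 ≈ 6.725 mg/L.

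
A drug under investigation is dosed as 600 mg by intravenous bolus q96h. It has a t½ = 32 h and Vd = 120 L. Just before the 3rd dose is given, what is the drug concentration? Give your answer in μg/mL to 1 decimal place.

f = (1/2)^(τ/t½) = (1/2)^(96/32) ≈ 0.1250.
C₀ = D/Vd = 600/120 ≈ 5.000 μg/mL.
Before the 3rd dose, 2 doses have been given. Superposition: Cmin = C₀·(f + f²).
≈ 5.000 × (0.1250 + 0.0156) ≈ 5.000 × 0.1406 ≈ 0.703 μg/mL.

0.7 μg/mL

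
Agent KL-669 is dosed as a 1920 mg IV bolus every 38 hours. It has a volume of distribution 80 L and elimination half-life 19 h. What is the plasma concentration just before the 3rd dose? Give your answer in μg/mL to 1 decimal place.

f = (1/2)^(τ/t½) = (1/2)^(38/19) ≈ 0.2500.
C₀ = D/Vd = 1920/80 ≈ 24.000 μg/mL.
Before the 3rd dose, 2 doses have been given. Superposition: Cmin = C₀·(f + f²).
≈ 24.000 × (0.2500 + 0.0625) ≈ 24.000 × 0.3125 ≈ 7.500 μg/mL.

7.5 μg/mL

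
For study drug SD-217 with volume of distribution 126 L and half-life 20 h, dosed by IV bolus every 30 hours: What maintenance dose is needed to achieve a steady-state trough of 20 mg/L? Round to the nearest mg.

τ/t½ = 30/20 ≈ 1.5, so f = (1/2)^(30/20) ≈ 0.353553.
Cmin,ss = (D/Vd)·f/(1−f), so D = Cmin,ss·Vd·(1−f)/f.
D = 20 × 126 × (1−f)/f ≈ 20 × 126 × 1.82843 ≈ 4607.64 mg.

4608 mg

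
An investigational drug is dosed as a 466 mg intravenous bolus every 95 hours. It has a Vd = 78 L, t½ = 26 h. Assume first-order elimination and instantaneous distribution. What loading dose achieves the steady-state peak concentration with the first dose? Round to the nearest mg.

506 mg

f = (1/2)^(95/26) ≈ 0.079448; accumulation ratio R = 1/(1−f) ≈ 1.08630.
Loading dose to hit Cmax,ss on first dose: D_load = D_maint·R ≈ 466 × 1.08630 ≈ 506.22 mg.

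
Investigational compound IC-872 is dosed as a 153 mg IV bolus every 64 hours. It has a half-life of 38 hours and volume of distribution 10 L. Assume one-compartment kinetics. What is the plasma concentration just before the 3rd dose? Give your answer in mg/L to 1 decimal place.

6.2 mg/L

f = (1/2)^(τ/t½) = (1/2)^(64/38) ≈ 0.3112.
C₀ = D/Vd = 153/10 ≈ 15.300 mg/L.
Before the 3rd dose, 2 doses have been given. Superposition: Cmin = C₀·(f + f²).
≈ 15.300 × (0.3112 + 0.0968) ≈ 15.300 × 0.4080 ≈ 6.242 mg/L.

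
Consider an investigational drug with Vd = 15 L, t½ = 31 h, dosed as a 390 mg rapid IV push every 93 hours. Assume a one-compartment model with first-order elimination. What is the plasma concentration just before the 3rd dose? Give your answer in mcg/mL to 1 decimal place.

f = (1/2)^(τ/t½) = (1/2)^(93/31) ≈ 0.1250.
C₀ = D/Vd = 390/15 ≈ 26.000 mcg/mL.
Before the 3rd dose, 2 doses have been given. Superposition: Cmin = C₀·(f + f²).
≈ 26.000 × (0.1250 + 0.0156) ≈ 26.000 × 0.1406 ≈ 3.656 mcg/mL.

3.7 mcg/mL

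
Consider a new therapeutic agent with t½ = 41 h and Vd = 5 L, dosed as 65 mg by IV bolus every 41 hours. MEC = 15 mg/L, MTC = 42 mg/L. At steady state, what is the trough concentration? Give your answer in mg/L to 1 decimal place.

13.0 mg/L

τ = 41 h = 1 half-life, so f = (1/2)^1 = 0.5.
Accumulation ratio R = 1/(1 − f) = 1/0.5 = 2/1.
Single-dose peak C₀ = D/Vd = 65/5 = 13 mg/L.
Steady-state peak Cmax,ss = C₀·R = 13 × 2/1 ≈ 26.000 mg/L.
Steady-state trough Cmin,ss = Cmax,ss·f ≈ 26.000 × 0.5 ≈ 13.000 mg/L.
Trough 13.0 mg/L vs MEC 15 mg/L: subtherapeutic.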